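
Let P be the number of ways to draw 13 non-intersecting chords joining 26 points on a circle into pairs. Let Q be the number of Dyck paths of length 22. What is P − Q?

684114

Pairing 26 circle points by 13 non-crossing chords gives C_13 matchings. So P = C_13 = 742900.
Paths of 11 up- and 11 down-steps that never dip below the axis are Dyck paths; their count is C_11. So Q = C_11 = 58786.
P − Q = 742900 − 58786 = 684114.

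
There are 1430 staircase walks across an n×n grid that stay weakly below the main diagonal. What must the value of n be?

Such diagonal-avoiding paths in an n×n grid are counted by C_n; 1430 = C_8.

8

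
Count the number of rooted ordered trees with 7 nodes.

132

A rooted plane tree on 7 nodes has 6 edges, and such trees are counted by C_6.
C_6 = C(12,6)/7 = 924/7 = 132.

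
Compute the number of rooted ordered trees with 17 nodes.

A rooted plane tree on 17 nodes has 16 edges, and such trees are counted by C_16.
C_16 = 35357670.

35357670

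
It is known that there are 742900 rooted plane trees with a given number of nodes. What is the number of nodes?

Rooted ordered trees on m nodes are counted by C_{m−1}, and C_13 = 742900.
So the index is 13, and the number of nodes is 13 + 1 = 14.

14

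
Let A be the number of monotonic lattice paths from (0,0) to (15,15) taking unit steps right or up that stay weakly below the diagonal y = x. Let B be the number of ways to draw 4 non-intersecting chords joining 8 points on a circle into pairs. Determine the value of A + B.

9694859

Sub-diagonal monotone paths from (0,0) to (15,15) biject with Dyck paths of semilength 15, giving C_15. So A = C_15 = 9694845.
Non-crossing perfect matchings of 2n points on a circle are counted by C_n; with 8 points, n = 4. So B = C_4 = 14.
A + B = 9694845 + 14 = 9694859.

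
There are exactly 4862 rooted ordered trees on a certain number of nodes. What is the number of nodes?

10

Rooted ordered trees on m nodes are counted by C_{m−1}, and C_9 = 4862.
So the index is 9, and the number of nodes is 9 + 1 = 10.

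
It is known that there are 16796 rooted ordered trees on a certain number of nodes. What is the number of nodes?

Rooted ordered trees on m nodes are counted by C_{m−1}, and C_10 = 16796.
So the index is 10, and the number of nodes is 10 + 1 = 11.

11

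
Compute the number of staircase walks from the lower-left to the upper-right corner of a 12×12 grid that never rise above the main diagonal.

208012

Sub-diagonal monotone paths from (0,0) to (12,12) biject with Dyck paths of semilength 12, giving C_12.
C_12 = C(24,12)/13 = 2704156/13 = 208012.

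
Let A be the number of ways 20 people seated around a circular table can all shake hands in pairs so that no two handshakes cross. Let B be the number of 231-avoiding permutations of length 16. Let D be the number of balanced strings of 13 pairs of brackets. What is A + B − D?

Non-crossing handshake pairings of 2n people are counted by C_n; 20 people gives n = 10. So A = C_10 = 16796.
Permutations of [n] avoiding any single length-3 pattern are counted by C_n; here n = 16. So B = C_16 = 35357670.
With 13 pairs the number of balanced bracket strings is the Catalan number C_13. So D = C_13 = 742900.
A + B − D = 16796 + 35357670 − 742900 = 34631566.

34631566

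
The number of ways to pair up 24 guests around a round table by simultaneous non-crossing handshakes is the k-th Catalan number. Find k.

With 24 = 2·12 people, non-crossing handshake pairings are non-crossing perfect matchings on a circle, counted by C_12.

12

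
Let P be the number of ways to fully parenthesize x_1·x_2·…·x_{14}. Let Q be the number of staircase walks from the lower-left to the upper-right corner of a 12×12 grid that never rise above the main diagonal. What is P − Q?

534888

Bracketing 14 factors into binary products is counted by C_{14−1} = C_13. So P = C_13 = 742900.
Monotone paths in an n×n grid that stay weakly below the diagonal are counted by C_n; here n = 12. So Q = C_12 = 208012.
P − Q = 742900 − 208012 = 534888.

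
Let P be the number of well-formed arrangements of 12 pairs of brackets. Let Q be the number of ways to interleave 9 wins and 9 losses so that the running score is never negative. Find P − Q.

203150

A balanced arrangement of 12 bracket pairs is a Dyck word of semilength 12, so the count is C_12. So P = C_12 = 208012.
Reading a vote for the leader as '(' and for the other as ')' turns such a sequence into a balanced string of 9 pairs, so the count is C_9. So Q = C_9 = 4862.
P − Q = 208012 − 4862 = 203150.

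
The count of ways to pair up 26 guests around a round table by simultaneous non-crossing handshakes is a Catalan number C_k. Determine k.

With 26 = 2·13 people, non-crossing handshake pairings are non-crossing perfect matchings on a circle, counted by C_13.

13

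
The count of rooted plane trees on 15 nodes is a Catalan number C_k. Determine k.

A rooted plane tree on 15 nodes has 14 edges, and such trees are counted by C_14.

14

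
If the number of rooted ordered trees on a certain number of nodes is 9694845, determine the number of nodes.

16

Rooted ordered trees on m nodes are counted by C_{m−1}. Since C_15 = 9694845, the index is 15.
So the index is 15, and the number of nodes is 15 + 1 = 16.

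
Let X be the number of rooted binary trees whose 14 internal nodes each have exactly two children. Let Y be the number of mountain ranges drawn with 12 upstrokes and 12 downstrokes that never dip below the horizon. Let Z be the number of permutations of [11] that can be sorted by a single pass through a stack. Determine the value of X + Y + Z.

Full binary trees with n internal nodes are counted by C_n; here n = 14. So X = C_14 = 2674440.
Dyck paths of semilength n (length 2n) are counted by C_n; here n = 12. So Y = C_12 = 208012.
Stack-sortable permutations are exactly the 231-avoiding ones, counted by C_n; here n = 11. So Z = C_11 = 58786.
X + Y + Z = 2674440 + 208012 + 58786 = 2941238.

2941238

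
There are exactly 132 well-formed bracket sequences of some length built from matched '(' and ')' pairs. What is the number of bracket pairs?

6

Balanced strings of n bracket-pairs are counted by C_n; 132 = C_6.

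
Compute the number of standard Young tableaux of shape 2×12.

By the hook-length formula (or a Dyck-path bijection), SYT of shape 2×12 number C_12.
C_12 = C_11 · 2(2·11+1)/(11+2) = 58786 · 46/13 = 208012.

208012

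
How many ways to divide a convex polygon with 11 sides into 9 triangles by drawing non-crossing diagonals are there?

The number of triangulations of an 11-gon is the Catalan number C_9 (index = sides − 2).
C_9 = C_8 · 2(2·8+1)/(8+2) = 1430 · 34/10 = 4862.

4862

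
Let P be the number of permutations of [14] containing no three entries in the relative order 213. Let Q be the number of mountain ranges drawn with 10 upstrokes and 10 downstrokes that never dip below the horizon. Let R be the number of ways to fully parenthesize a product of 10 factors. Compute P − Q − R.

2652782

For any fixed pattern of length 3, the pattern-avoiding permutations of [14] number C_14. So P = C_14 = 2674440.
A Dyck path with 10 up-steps and 10 down-steps has semilength 10, so there are C_10 of them. So Q = C_10 = 16796.
Parenthesizations of m factors correspond to full binary trees with m leaves, counted by C_{m−1}; m = 10 gives C_9. So R = C_9 = 4862.
P − Q − R = 2674440 − 16796 − 4862 = 2652782.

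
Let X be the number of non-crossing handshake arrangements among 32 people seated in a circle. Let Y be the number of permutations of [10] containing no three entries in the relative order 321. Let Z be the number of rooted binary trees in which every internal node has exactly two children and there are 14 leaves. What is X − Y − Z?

Non-crossing handshake pairings of 2n people are counted by C_n; 32 people gives n = 16. So X = C_16 = 35357670.
Permutations of [n] avoiding any single length-3 pattern are counted by C_n; here n = 10. So Y = C_10 = 16796.
Full binary trees with 14 leaves have 14−1 = 13 internal nodes, so there are C_13 of them. So Z = C_13 = 742900.
X − Y − Z = 35357670 − 16796 − 742900 = 34597974.

34597974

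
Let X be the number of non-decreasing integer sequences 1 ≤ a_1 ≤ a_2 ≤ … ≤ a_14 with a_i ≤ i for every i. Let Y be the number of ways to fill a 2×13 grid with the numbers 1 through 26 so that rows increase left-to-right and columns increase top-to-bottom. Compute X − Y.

1931540

Such sub-staircase sequences of length n are counted by C_n; here n = 14. So X = C_14 = 2674440.
Standard Young tableaux of shape 2×n are counted by C_n; here n = 13. So Y = C_13 = 742900.
X − Y = 2674440 − 742900 = 1931540.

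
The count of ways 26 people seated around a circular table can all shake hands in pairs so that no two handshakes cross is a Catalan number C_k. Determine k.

With 26 = 2·13 people, non-crossing handshake pairings are non-crossing perfect matchings on a circle, counted by C_13.

13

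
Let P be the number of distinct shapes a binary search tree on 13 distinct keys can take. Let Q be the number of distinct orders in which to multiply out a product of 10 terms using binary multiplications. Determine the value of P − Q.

738038

Binary trees (left/right distinguished) on n nodes are counted by C_n; here n = 13. So P = C_13 = 742900.
Ways to associate a product of 10 factors correspond to binary trees on 10 leaves, so the count is C_9. So Q = C_9 = 4862.
P − Q = 742900 − 4862 = 738038.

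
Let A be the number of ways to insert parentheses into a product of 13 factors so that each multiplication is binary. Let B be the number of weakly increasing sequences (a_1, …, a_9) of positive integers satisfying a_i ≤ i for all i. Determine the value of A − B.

203150

Parenthesizations of m factors correspond to full binary trees with m leaves, counted by C_{m−1}; m = 13 gives C_12. So A = C_12 = 208012.
Such sub-staircase sequences of length n are counted by C_n; here n = 9. So B = C_9 = 4862.
A − B = 208012 − 4862 = 203150.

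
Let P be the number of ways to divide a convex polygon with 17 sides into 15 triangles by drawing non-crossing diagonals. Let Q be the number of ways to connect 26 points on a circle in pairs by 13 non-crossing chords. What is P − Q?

8951945

The number of triangulations of a 17-gon is the Catalan number C_15 (index = sides − 2). So P = C_15 = 9694845.
Pairing 26 circle points by 13 non-crossing chords gives C_13 matchings. So Q = C_13 = 742900.
P − Q = 9694845 − 742900 = 8951945.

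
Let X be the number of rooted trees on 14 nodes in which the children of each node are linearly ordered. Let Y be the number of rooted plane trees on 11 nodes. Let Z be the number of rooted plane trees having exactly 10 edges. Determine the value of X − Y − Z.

709308

A rooted plane tree on 14 nodes has 13 edges, and such trees are counted by C_13. So X = C_13 = 742900.
A rooted plane tree on 11 nodes has 10 edges, and such trees are counted by C_10. So Y = C_10 = 16796.
Rooted ordered trees with n edges are counted by C_n; here n = 10. So Z = C_10 = 16796.
X − Y − Z = 742900 − 16796 − 16796 = 709308.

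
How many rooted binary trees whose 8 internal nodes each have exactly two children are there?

Full binary trees with n internal nodes are counted by C_n; here n = 8.
C_8 = 1430.

1430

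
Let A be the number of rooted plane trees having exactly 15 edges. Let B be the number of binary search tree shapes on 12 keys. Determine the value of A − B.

Rooted ordered trees with n edges are counted by C_n; here n = 15. So A = C_15 = 9694845.
There are C_n binary search tree shapes on n keys; with n = 12 that is C_12. So B = C_12 = 208012.
A − B = 9694845 − 208012 = 9486833.

9486833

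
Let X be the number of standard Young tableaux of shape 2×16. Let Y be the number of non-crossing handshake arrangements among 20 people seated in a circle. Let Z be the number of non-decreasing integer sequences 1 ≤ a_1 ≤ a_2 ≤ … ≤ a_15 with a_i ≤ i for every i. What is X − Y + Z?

Standard Young tableaux of shape 2×n are counted by C_n; here n = 16. So X = C_16 = 35357670.
Non-crossing handshake pairings of 2n people are counted by C_n; 20 people gives n = 10. So Y = C_10 = 16796.
Such sub-staircase sequences of length n are counted by C_n; here n = 15. So Z = C_15 = 9694845.
X − Y + Z = 35357670 − 16796 + 9694845 = 45035719.

45035719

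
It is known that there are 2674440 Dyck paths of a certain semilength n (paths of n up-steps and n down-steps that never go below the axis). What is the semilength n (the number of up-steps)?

14

Dyck paths of semilength n are counted by C_n; 2674440 = C_14.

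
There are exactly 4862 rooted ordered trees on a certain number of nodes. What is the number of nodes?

Rooted ordered trees on m nodes are counted by C_{m−1}, and C_9 = 4862.
So the index is 9, and the number of nodes is 9 + 1 = 10.

10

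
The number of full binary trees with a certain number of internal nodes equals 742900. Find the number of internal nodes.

Full binary trees with n internal nodes are counted by C_n. The Catalan number equal to 742900 is C_13.

13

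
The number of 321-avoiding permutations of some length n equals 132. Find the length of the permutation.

6

Permutations of [n] avoiding a fixed length-3 pattern are counted by C_n; 132 = C_6.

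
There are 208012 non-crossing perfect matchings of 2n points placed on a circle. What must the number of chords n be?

12

Non-crossing pairings of 2n points on a circle are counted by C_n; 208012 = C_12.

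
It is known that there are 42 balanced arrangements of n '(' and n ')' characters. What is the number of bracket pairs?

Balanced strings of n bracket-pairs are counted by C_n; 42 = C_5.

5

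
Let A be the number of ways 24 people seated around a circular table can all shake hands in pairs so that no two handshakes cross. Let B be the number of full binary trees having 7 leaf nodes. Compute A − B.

Non-crossing handshake pairings of 2n people are counted by C_n; 24 people gives n = 12. So A = C_12 = 208012.
A full binary tree with L leaves has L−1 internal nodes and is counted by C_{L−1}; L = 7 gives C_6. So B = C_6 = 132.
A − B = 208012 − 132 = 207880.

207880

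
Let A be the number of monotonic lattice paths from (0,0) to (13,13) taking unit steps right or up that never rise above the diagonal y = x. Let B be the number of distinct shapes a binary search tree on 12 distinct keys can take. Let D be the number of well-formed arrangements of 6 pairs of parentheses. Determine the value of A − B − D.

534756

Monotone paths in an n×n grid that stay weakly below the diagonal are counted by C_n; here n = 13. So A = C_13 = 742900.
There are C_n binary search tree shapes on n keys; with n = 12 that is C_12. So B = C_12 = 208012.
Balanced strings of n pairs of brackets are counted by C_n; here n = 6. So D = C_6 = 132.
A − B − D = 742900 − 208012 − 132 = 534756.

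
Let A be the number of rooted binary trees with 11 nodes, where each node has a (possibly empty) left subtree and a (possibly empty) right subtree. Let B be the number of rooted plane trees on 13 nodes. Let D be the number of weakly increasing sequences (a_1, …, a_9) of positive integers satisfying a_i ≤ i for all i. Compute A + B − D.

261936

Rooted binary trees with 11 nodes (each child slot possibly empty) number C_11. So A = C_11 = 58786.
Rooted ordered (plane) trees on m nodes have m−1 edges and are counted by C_{m−1}; m = 13 gives C_12. So B = C_12 = 208012.
Weakly increasing sequences with a_i ≤ i biject with Dyck paths of semilength 9, so there are C_9. So D = C_9 = 4862.
A + B − D = 58786 + 208012 − 4862 = 261936.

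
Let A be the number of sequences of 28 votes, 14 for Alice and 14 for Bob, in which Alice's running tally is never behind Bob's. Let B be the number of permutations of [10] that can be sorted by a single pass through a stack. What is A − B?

2657644

Ballot sequences with n votes each where one side never trails are Dyck words, counted by C_n; here n = 14. So A = C_14 = 2674440.
By Knuth's characterisation, the stack-sortable permutations of length 10 are the 231-avoiders, numbering C_10. So B = C_10 = 16796.
A − B = 2674440 − 16796 = 2657644.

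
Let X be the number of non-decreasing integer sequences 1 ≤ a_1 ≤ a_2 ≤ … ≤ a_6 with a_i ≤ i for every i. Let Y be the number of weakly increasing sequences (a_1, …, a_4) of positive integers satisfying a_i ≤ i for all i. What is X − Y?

118

Such sub-staircase sequences of length n are counted by C_n; here n = 6. So X = C_6 = 132.
Such sub-staircase sequences of length n are counted by C_n; here n = 4. So Y = C_4 = 14.
X − Y = 132 − 14 = 118.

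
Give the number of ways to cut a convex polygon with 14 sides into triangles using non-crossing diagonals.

208012

Triangulations of a convex m-gon are counted by C_{m−2}; with m = 14 this is C_12.
C_12 = C(24,12)/13 = 2704156/13 = 208012.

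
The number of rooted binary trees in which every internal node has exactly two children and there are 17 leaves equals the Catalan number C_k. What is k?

A full binary tree with L leaves has L−1 internal nodes and is counted by C_{L−1}; L = 17 gives C_16.

16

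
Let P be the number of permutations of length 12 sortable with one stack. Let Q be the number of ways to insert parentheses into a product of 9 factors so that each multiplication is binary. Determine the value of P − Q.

By Knuth's characterisation, the stack-sortable permutations of length 12 are the 231-avoiders, numbering C_12. So P = C_12 = 208012.
Bracketing 9 factors into binary products is counted by C_{9−1} = C_8. So Q = C_8 = 1430.
P − Q = 208012 − 1430 = 206582.

206582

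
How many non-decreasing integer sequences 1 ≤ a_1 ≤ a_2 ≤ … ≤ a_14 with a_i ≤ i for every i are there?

2674440

Weakly increasing sequences with a_i ≤ i biject with Dyck paths of semilength 14, so there are C_14.
C_14 = C(28,14)/15 = 40116600/15 = 2674440.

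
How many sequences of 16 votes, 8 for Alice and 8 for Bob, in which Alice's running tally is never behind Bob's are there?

1430

Ballot sequences with n votes each where one side never trails are Dyck words, counted by C_n; here n = 8.
C_8 = C_7 · 2(2·7+1)/(7+2) = 429 · 30/9 = 1430.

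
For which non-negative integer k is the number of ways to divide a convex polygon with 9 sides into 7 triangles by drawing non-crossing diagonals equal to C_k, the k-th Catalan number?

The number of triangulations of a 9-gon is the Catalan number C_7 (index = sides − 2).

7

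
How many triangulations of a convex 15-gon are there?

A convex 15-gon is triangulated into 13 triangles, and the number of such triangulations is the Catalan number C_{15−2} = C_13.
C_13 = C(26,13)/14 = 10400600/14 = 742900.

742900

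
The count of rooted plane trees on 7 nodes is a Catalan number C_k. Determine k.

6

Rooted ordered (plane) trees on m nodes have m−1 edges and are counted by C_{m−1}; m = 7 gives C_6.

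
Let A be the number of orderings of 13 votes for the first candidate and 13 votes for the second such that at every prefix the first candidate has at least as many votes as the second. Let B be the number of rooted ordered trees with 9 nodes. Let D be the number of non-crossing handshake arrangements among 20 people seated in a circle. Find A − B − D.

Ballot sequences with n votes each where one side never trails are Dyck words, counted by C_n; here n = 13. So A = C_13 = 742900.
A rooted plane tree on 9 nodes has 8 edges, and such trees are counted by C_8. So B = C_8 = 1430.
With 20 = 2·10 people, non-crossing handshake pairings are non-crossing perfect matchings on a circle, counted by C_10. So D = C_10 = 16796.
A − B − D = 742900 − 1430 − 16796 = 724674.

724674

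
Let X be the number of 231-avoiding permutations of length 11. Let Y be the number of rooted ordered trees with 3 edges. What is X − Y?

58781

For any fixed pattern of length 3, the pattern-avoiding permutations of [11] number C_11. So X = C_11 = 58786.
A rooted plane tree with 3 edges has 4 nodes, and the count is C_3. So Y = C_3 = 5.
X − Y = 58786 − 5 = 58781.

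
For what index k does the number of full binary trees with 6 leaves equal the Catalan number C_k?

5

A full binary tree with L leaves has L−1 internal nodes and is counted by C_{L−1}; L = 6 gives C_5.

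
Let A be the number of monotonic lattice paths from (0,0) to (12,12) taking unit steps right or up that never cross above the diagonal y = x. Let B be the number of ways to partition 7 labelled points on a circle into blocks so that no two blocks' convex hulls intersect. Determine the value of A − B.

207583

Monotone paths in an n×n grid that stay weakly below the diagonal are counted by C_n; here n = 12. So A = C_12 = 208012.
The non-crossing partitions of [7] form a lattice of size C_7. So B = C_7 = 429.
A − B = 208012 − 429 = 207583.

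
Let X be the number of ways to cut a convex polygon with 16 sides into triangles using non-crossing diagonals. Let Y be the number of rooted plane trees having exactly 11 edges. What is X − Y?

The number of triangulations of a 16-gon is the Catalan number C_14 (index = sides − 2). So X = C_14 = 2674440.
A rooted plane tree with 11 edges has 12 nodes, and the count is C_11. So Y = C_11 = 58786.
X − Y = 2674440 − 58786 = 2615654.

2615654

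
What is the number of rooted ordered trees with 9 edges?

4862

Rooted ordered trees with n edges are counted by C_n; here n = 9.
C_9 = C(18,9)/10 = 48620/10 = 4862.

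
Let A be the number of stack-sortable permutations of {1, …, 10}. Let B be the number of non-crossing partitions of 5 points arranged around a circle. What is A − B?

16754

Stack-sortable permutations are exactly the 231-avoiding ones, counted by C_n; here n = 10. So A = C_10 = 16796.
The non-crossing partitions of [5] form a lattice of size C_5. So B = C_5 = 42.
A − B = 16796 − 42 = 16754.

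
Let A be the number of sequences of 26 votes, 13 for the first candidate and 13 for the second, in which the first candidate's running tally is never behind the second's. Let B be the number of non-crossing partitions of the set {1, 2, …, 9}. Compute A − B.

Ballot sequences with n votes each where one side never trails are Dyck words, counted by C_n; here n = 13. So A = C_13 = 742900.
The non-crossing partitions of [9] form a lattice of size C_9. So B = C_9 = 4862.
A − B = 742900 − 4862 = 738038.

738038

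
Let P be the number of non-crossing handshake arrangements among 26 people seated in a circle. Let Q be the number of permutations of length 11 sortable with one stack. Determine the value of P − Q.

684114

With 26 = 2·13 people, non-crossing handshake pairings are non-crossing perfect matchings on a circle, counted by C_13. So P = C_13 = 742900.
Stack-sortable permutations are exactly the 231-avoiding ones, counted by C_n; here n = 11. So Q = C_11 = 58786.
P − Q = 742900 − 58786 = 684114.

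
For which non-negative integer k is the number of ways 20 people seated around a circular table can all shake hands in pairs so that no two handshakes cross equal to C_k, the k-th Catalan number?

Non-crossing handshake pairings of 2n people are counted by C_n; 20 people gives n = 10.

10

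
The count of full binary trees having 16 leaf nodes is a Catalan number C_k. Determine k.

15

A full binary tree with L leaves has L−1 internal nodes and is counted by C_{L−1}; L = 16 gives C_15.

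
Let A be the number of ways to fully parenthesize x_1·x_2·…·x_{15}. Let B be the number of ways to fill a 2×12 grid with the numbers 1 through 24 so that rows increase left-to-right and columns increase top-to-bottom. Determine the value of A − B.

Parenthesizations of m factors correspond to full binary trees with m leaves, counted by C_{m−1}; m = 15 gives C_14. So A = C_14 = 2674440.
By the hook-length formula (or a Dyck-path bijection), SYT of shape 2×12 number C_12. So B = C_12 = 208012.
A − B = 2674440 − 208012 = 2466428.

2466428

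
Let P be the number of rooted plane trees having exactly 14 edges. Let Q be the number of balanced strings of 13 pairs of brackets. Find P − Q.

1931540

Rooted ordered trees with n edges are counted by C_n; here n = 14. So P = C_14 = 2674440.
With 13 pairs the number of balanced bracket strings is the Catalan number C_13. So Q = C_13 = 742900.
P − Q = 2674440 − 742900 = 1931540.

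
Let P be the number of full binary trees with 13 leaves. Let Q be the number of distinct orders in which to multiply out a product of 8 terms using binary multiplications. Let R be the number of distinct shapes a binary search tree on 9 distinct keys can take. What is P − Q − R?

202721

Full binary trees with 13 leaves have 13−1 = 12 internal nodes, so there are C_12 of them. So P = C_12 = 208012.
Bracketing 8 factors into binary products is counted by C_{8−1} = C_7. So Q = C_7 = 429.
Rooted binary trees with 9 nodes (each child slot possibly empty) number C_9. So R = C_9 = 4862.
P − Q − R = 208012 − 429 − 4862 = 202721.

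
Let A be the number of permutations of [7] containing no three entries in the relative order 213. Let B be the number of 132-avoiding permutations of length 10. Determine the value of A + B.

For any fixed pattern of length 3, the pattern-avoiding permutations of [7] number C_7. So A = C_7 = 429.
Permutations of [n] avoiding any single length-3 pattern are counted by C_n; here n = 10. So B = C_10 = 16796.
A + B = 429 + 16796 = 17225.

17225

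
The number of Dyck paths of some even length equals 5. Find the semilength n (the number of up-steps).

Dyck paths of semilength n are counted by C_n. The Catalan number equal to 5 is C_3.

3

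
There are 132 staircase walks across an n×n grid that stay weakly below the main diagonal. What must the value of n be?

6

Such diagonal-avoiding paths in an n×n grid are counted by C_n; 132 = C_6.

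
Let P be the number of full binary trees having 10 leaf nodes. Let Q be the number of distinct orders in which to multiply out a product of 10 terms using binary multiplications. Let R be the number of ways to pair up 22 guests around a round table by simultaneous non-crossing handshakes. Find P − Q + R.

58786

A full binary tree with L leaves has L−1 internal nodes and is counted by C_{L−1}; L = 10 gives C_9. So P = C_9 = 4862.
Ways to associate a product of 10 factors correspond to binary trees on 10 leaves, so the count is C_9. So Q = C_9 = 4862.
Non-crossing handshake pairings of 2n people are counted by C_n; 22 people gives n = 11. So R = C_11 = 58786.
P − Q + R = 4862 − 4862 + 58786 = 58786.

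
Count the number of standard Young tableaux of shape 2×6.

132

By the hook-length formula (or a Dyck-path bijection), SYT of shape 2×6 number C_6.
C_6 = C_5 · 2(2·5+1)/(5+2) = 42 · 22/7 = 132.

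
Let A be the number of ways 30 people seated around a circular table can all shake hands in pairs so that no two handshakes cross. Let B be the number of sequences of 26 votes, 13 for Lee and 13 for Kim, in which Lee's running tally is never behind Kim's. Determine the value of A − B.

Non-crossing handshake pairings of 2n people are counted by C_n; 30 people gives n = 15. So A = C_15 = 9694845.
Ballot sequences with n votes each where one side never trails are Dyck words, counted by C_n; here n = 13. So B = C_13 = 742900.
A − B = 9694845 − 742900 = 8951945.

8951945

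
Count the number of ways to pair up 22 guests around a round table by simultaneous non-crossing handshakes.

With 22 = 2·11 people, non-crossing handshake pairings are non-crossing perfect matchings on a circle, counted by C_11.
C_11 = 58786.

58786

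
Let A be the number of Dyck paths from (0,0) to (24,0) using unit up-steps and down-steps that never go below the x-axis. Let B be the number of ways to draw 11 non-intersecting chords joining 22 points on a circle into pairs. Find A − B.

149226

Dyck paths of semilength n (length 2n) are counted by C_n; here n = 12. So A = C_12 = 208012.
Non-crossing perfect matchings of 2n points on a circle are counted by C_n; with 22 points, n = 11. So B = C_11 = 58786.
A − B = 208012 − 58786 = 149226.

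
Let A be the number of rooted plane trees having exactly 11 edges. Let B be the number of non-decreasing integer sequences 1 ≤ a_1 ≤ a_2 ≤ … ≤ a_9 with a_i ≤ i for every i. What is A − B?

53924

A rooted plane tree with 11 edges has 12 nodes, and the count is C_11. So A = C_11 = 58786.
Weakly increasing sequences with a_i ≤ i biject with Dyck paths of semilength 9, so there are C_9. So B = C_9 = 4862.
A − B = 58786 − 4862 = 53924.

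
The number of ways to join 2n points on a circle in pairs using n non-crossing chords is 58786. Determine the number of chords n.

11

Non-crossing pairings of 2n points on a circle are counted by C_n, and C_11 = 58786.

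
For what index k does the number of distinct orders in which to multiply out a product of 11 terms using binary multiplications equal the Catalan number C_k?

10

Ways to associate a product of 11 factors correspond to binary trees on 11 leaves, so the count is C_10.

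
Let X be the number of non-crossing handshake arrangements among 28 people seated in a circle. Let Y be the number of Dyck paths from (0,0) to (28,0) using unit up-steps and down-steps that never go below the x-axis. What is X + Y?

Non-crossing handshake pairings of 2n people are counted by C_n; 28 people gives n = 14. So X = C_14 = 2674440.
Dyck paths of semilength n (length 2n) are counted by C_n; here n = 14. So Y = C_14 = 2674440.
X + Y = 2674440 + 2674440 = 5348880.

5348880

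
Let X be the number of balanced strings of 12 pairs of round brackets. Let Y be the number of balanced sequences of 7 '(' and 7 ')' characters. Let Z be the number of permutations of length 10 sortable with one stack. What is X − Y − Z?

Balanced strings of n pairs of brackets are counted by C_n; here n = 12. So X = C_12 = 208012.
A balanced arrangement of 7 bracket pairs is a Dyck word of semilength 7, so the count is C_7. So Y = C_7 = 429.
Stack-sortable permutations are exactly the 231-avoiding ones, counted by C_n; here n = 10. So Z = C_10 = 16796.
X − Y − Z = 208012 − 429 − 16796 = 190787.

190787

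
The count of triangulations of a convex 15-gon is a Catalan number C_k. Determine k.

A convex 15-gon is triangulated into 13 triangles, and the number of such triangulations is the Catalan number C_{15−2} = C_13.

13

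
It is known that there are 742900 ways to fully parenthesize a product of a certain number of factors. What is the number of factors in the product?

14

Parenthesizations of m factors are counted by C_{m−1}; 742900 = C_13.
So the index is 13, and the number of factors is 13 + 1 = 14.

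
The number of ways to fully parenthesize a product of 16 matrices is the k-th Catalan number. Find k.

15

Ways to associate a product of 16 factors correspond to binary trees on 16 leaves, so the count is C_15.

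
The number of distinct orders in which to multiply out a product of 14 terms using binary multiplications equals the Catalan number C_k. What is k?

13

Bracketing 14 factors into binary products is counted by C_{14−1} = C_13.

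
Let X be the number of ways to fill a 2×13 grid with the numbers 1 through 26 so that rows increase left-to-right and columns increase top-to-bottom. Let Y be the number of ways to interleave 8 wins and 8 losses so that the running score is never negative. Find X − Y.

741470

Standard Young tableaux of shape 2×n are counted by C_n; here n = 13. So X = C_13 = 742900.
Ballot sequences with n votes each where one side never trails are Dyck words, counted by C_n; here n = 8. So Y = C_8 = 1430.
X − Y = 742900 − 1430 = 741470.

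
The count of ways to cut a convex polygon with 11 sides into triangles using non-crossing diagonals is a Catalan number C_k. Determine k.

Triangulations of a convex m-gon are counted by C_{m−2}; with m = 11 this is C_9.

9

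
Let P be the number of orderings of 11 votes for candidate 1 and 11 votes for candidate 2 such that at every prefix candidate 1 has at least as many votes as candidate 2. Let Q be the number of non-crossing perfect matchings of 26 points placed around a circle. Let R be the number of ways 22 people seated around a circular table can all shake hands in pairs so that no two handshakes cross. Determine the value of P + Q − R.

742900

Reading a vote for the leader as '(' and for the other as ')' turns such a sequence into a balanced string of 11 pairs, so the count is C_11. So P = C_11 = 58786.
Pairing 26 circle points by 13 non-crossing chords gives C_13 matchings. So Q = C_13 = 742900.
With 22 = 2·11 people, non-crossing handshake pairings are non-crossing perfect matchings on a circle, counted by C_11. So R = C_11 = 58786.
P + Q − R = 58786 + 742900 − 58786 = 742900.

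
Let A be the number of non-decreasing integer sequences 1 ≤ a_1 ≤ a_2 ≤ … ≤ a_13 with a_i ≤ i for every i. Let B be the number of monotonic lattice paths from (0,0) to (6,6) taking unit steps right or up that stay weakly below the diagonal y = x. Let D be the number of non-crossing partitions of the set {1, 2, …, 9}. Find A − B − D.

737906

Such sub-staircase sequences of length n are counted by C_n; here n = 13. So A = C_13 = 742900.
Monotone paths in an n×n grid that stay weakly below the diagonal are counted by C_n; here n = 6. So B = C_6 = 132.
The non-crossing partitions of [9] form a lattice of size C_9. So D = C_9 = 4862.
A − B − D = 742900 − 132 − 4862 = 737906.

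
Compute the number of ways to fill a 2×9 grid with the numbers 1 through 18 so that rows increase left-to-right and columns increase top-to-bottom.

Standard Young tableaux of shape 2×n are counted by C_n; here n = 9.
C_9 = C(18,9)/10 = 48620/10 = 4862.

4862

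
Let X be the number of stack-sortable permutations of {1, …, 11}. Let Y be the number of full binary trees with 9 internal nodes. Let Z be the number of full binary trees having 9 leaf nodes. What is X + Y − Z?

By Knuth's characterisation, the stack-sortable permutations of length 11 are the 231-avoiders, numbering C_11. So X = C_11 = 58786.
Full binary trees with n internal nodes are counted by C_n; here n = 9. So Y = C_9 = 4862.
Full binary trees with 9 leaves have 9−1 = 8 internal nodes, so there are C_8 of them. So Z = C_8 = 1430.
X + Y − Z = 58786 + 4862 − 1430 = 62218.

62218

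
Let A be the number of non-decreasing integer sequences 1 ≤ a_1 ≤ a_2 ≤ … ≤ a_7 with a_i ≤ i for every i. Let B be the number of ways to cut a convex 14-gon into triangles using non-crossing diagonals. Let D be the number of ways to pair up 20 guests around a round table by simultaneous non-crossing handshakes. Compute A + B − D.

191645

Weakly increasing sequences with a_i ≤ i biject with Dyck paths of semilength 7, so there are C_7. So A = C_7 = 429.
The number of triangulations of a 14-gon is the Catalan number C_12 (index = sides − 2). So B = C_12 = 208012.
Non-crossing handshake pairings of 2n people are counted by C_n; 20 people gives n = 10. So D = C_10 = 16796.
A + B − D = 429 + 208012 − 16796 = 191645.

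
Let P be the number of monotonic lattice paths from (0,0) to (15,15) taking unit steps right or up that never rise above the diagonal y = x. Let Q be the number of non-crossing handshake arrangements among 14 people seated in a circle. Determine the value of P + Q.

9695274

Sub-diagonal monotone paths from (0,0) to (15,15) biject with Dyck paths of semilength 15, giving C_15. So P = C_15 = 9694845.
Non-crossing handshake pairings of 2n people are counted by C_n; 14 people gives n = 7. So Q = C_7 = 429.
P + Q = 9694845 + 429 = 9695274.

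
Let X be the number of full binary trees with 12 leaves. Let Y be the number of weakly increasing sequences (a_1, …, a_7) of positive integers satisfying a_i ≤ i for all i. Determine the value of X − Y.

Full binary trees with 12 leaves have 12−1 = 11 internal nodes, so there are C_11 of them. So X = C_11 = 58786.
Such sub-staircase sequences of length n are counted by C_n; here n = 7. So Y = C_7 = 429.
X − Y = 58786 − 429 = 58357.

58357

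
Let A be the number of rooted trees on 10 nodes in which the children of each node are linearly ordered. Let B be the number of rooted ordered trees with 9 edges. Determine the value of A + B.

9724

A rooted plane tree on 10 nodes has 9 edges, and such trees are counted by C_9. So A = C_9 = 4862.
Rooted ordered trees with n edges are counted by C_n; here n = 9. So B = C_9 = 4862.
A + B = 4862 + 4862 = 9724.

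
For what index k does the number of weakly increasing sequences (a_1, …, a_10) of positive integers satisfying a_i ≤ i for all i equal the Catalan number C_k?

10

Weakly increasing sequences with a_i ≤ i biject with Dyck paths of semilength 10, so there are C_10.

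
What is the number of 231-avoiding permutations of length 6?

Permutations of [n] avoiding any single length-3 pattern are counted by C_n; here n = 6.
C_6 = C_5 · 2(2·5+1)/(5+2) = 42 · 22/7 = 132.

132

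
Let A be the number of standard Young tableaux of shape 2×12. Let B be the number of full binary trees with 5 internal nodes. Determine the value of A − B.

207970

Standard Young tableaux of shape 2×n are counted by C_n; here n = 12. So A = C_12 = 208012.
Full binary trees with n internal nodes are counted by C_n; here n = 5. So B = C_5 = 42.
A − B = 208012 − 42 = 207970.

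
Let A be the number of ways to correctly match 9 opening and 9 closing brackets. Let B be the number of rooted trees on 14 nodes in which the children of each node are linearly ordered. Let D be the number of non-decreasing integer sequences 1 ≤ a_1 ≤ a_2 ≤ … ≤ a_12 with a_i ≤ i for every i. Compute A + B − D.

539750

With 9 pairs the number of balanced bracket strings is the Catalan number C_9. So A = C_9 = 4862.
Rooted ordered (plane) trees on m nodes have m−1 edges and are counted by C_{m−1}; m = 14 gives C_13. So B = C_13 = 742900.
Such sub-staircase sequences of length n are counted by C_n; here n = 12. So D = C_12 = 208012.
A + B − D = 4862 + 742900 − 208012 = 539750.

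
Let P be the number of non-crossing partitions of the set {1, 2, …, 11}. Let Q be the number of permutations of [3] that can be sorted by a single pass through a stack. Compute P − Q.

The non-crossing partitions of [11] form a lattice of size C_11. So P = C_11 = 58786.
By Knuth's characterisation, the stack-sortable permutations of length 3 are the 231-avoiders, numbering C_3. So Q = C_3 = 5.
P − Q = 58786 − 5 = 58781.

58781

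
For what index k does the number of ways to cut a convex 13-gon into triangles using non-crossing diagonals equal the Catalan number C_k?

Triangulations of a convex m-gon are counted by C_{m−2}; with m = 13 this is C_11.

11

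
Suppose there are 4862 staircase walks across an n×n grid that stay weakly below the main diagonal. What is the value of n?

Such diagonal-avoiding paths in an n×n grid are counted by C_n. Since C_9 = 4862, the index is 9.

9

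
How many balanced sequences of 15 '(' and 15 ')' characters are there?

With 15 pairs the number of balanced bracket strings is the Catalan number C_15.
C_15 = 9694845.

9694845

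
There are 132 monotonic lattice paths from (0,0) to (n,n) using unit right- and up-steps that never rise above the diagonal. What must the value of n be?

6

Such diagonal-avoiding paths in an n×n grid are counted by C_n; 132 = C_6.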